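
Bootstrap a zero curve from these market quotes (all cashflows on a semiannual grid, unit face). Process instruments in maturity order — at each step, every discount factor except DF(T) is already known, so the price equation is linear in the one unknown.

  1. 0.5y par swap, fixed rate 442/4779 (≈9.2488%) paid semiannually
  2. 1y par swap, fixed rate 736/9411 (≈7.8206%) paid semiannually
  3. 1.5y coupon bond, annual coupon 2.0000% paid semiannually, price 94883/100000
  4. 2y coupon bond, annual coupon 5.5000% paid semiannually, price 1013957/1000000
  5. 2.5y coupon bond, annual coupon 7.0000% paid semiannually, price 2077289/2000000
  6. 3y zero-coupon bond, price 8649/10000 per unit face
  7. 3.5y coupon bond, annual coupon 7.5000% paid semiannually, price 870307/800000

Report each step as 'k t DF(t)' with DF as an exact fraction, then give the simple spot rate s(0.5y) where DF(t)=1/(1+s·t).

step 1 [0.5y] swap r/2=221/4779: DF=(1 − 221/4779·(0))/(1+221/4779) = 4779/5000 ≈ 0.955800
step 2 [1y] swap r/2=368/9411: DF=(1 − 368/9411·(0.955800))/(1+368/9411) = 579/625 ≈ 0.926400
step 3 [1.5y] bond c/2=1/100: DF=(94883/100000 − 1/100·(0.955800+0.926400))/(1+1/100) = 1151/1250 ≈ 0.920800
step 4 [2y] bond c/2=11/400: DF=(1013957/1000000 − 11/400·(0.955800+0.926400+0.920800))/(1+11/400) = 4559/5000 ≈ 0.911800
step 5 [2.5y] bond c/2=7/200: DF=(2077289/2000000 − 7/200·(0.955800+0.926400+0.920800+0.911800))/(1+7/200) = 8779/10000 ≈ 0.877900
step 6 [3y] zero: DF = P = 8649/10000 ≈ 0.864900
step 7 [3.5y] bond c/2=3/80: DF=(870307/800000 − 3/80·(0.955800+0.926400+0.920800+0.911800+0.877900+0.864900))/(1+3/80) = 8513/10000 ≈ 0.851300

1 1/2 4779/5000
2 1 579/625
3 3/2 1151/1250
4 2 4559/5000
5 5/2 8779/10000
6 3 8649/10000
7 7/2 8513/10000
s(0.5y) = (1/(4779/5000) − 1)/(1/2) = 442/4779 ≈ 9.2488%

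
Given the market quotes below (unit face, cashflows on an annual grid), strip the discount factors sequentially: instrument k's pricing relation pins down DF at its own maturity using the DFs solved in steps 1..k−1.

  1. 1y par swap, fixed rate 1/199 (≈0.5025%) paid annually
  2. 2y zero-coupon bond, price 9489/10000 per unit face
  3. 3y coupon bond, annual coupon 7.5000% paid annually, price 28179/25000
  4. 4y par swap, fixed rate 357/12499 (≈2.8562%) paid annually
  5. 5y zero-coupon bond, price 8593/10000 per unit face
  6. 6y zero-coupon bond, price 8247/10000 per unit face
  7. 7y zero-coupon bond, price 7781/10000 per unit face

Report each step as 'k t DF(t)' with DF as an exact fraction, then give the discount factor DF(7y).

1 1 199/200
2 2 9489/10000
3 3 9129/10000
4 4 8929/10000
5 5 8593/10000
6 6 8247/10000
7 7 7781/10000
DF(7y) = 7781/10000 ≈ 0.778100

step 1 [1y] swap r/1=1/199: DF=(1 − 1/199·(0))/(1+1/199) = 199/200 ≈ 0.995000
step 2 [2y] zero: DF = P = 9489/10000 ≈ 0.948900
step 3 [3y] bond c/1=3/40: DF=(28179/25000 − 3/40·(0.995000+0.948900))/(1+3/40) = 9129/10000 ≈ 0.912900
step 4 [4y] swap r/1=357/12499: DF=(1 − 357/12499·(0.995000+0.948900+0.912900))/(1+357/12499) = 8929/10000 ≈ 0.892900
step 5 [5y] zero: DF = P = 8593/10000 ≈ 0.859300
step 6 [6y] zero: DF = P = 8247/10000 ≈ 0.824700
step 7 [7y] zero: DF = P = 7781/10000 ≈ 0.778100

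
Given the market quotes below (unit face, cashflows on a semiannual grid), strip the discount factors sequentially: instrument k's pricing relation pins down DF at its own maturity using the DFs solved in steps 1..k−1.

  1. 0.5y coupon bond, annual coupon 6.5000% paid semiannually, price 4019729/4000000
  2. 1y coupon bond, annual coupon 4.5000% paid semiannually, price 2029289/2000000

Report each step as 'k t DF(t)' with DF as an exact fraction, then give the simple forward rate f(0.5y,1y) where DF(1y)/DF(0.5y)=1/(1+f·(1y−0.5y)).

step 1 [0.5y] bond c/2=13/400: DF=(4019729/4000000 − 13/400·(0))/(1+13/400) = 9733/10000 ≈ 0.973300
step 2 [1y] bond c/2=9/400: DF=(2029289/2000000 − 9/400·(0.973300))/(1+9/400) = 9709/10000 ≈ 0.970900

1 1/2 9733/10000
2 1 9709/10000
f(0.5y,1y) = ((9733/10000)/(9709/10000) − 1)/(1/2) = 48/9709 ≈ 0.4944%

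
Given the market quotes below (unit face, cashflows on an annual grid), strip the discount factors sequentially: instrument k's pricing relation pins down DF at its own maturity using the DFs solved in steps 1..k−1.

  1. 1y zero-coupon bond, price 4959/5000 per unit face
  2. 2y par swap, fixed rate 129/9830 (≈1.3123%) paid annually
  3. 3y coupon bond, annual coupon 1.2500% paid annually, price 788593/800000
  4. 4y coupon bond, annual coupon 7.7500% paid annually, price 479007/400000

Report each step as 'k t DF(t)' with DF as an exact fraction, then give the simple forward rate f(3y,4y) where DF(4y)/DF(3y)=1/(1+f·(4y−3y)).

1 1 4959/5000
2 2 4871/5000
3 3 9493/10000
4 4 9017/10000
f(3y,4y) = ((9493/10000)/(9017/10000) − 1)/(1) = 476/9017 ≈ 5.2789%

step 1 [1y] zero: DF = P = 4959/5000 ≈ 0.991800
step 2 [2y] swap r/1=129/9830: DF=(1 − 129/9830·(0.991800))/(1+129/9830) = 4871/5000 ≈ 0.974200
step 3 [3y] bond c/1=1/80: DF=(788593/800000 − 1/80·(0.991800+0.974200))/(1+1/80) = 9493/10000 ≈ 0.949300
step 4 [4y] bond c/1=31/400: DF=(479007/400000 − 31/400·(0.991800+0.974200+0.949300))/(1+31/400) = 9017/10000 ≈ 0.901700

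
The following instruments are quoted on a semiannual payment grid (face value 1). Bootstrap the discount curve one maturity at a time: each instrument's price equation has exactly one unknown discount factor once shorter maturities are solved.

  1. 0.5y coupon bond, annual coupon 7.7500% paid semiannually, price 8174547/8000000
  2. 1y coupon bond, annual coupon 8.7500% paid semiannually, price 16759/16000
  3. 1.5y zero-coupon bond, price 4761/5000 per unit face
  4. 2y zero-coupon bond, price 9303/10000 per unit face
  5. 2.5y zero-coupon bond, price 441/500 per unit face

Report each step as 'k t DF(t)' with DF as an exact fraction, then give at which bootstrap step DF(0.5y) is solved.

step 1 [0.5y] bond c/2=31/800: DF=(8174547/8000000 − 31/800·(0))/(1+31/800) = 9837/10000 ≈ 0.983700
step 2 [1y] bond c/2=7/160: DF=(16759/16000 − 7/160·(0.983700))/(1+7/160) = 9623/10000 ≈ 0.962300
step 3 [1.5y] zero: DF = P = 4761/5000 ≈ 0.952200
step 4 [2y] zero: DF = P = 9303/10000 ≈ 0.930300
step 5 [2.5y] zero: DF = P = 441/500 ≈ 0.882000

1 1/2 9837/10000
2 1 9623/10000
3 3/2 4761/5000
4 2 9303/10000
5 5/2 441/500
DF(0.5y) is solved at step 1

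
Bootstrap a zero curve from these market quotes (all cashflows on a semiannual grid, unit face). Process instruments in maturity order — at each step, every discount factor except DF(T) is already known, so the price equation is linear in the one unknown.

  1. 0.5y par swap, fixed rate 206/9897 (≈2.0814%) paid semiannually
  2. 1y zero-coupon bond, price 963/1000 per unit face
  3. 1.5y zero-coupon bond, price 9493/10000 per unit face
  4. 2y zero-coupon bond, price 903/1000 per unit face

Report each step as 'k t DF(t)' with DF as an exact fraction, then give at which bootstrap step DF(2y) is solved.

step 1 [0.5y] swap r/2=103/9897: DF=(1 − 103/9897·(0))/(1+103/9897) = 9897/10000 ≈ 0.989700
step 2 [1y] zero: DF = P = 963/1000 ≈ 0.963000
step 3 [1.5y] zero: DF = P = 9493/10000 ≈ 0.949300
step 4 [2y] zero: DF = P = 903/1000 ≈ 0.903000

1 1/2 9897/10000
2 1 963/1000
3 3/2 9493/10000
4 2 903/1000
DF(2y) is solved at step 4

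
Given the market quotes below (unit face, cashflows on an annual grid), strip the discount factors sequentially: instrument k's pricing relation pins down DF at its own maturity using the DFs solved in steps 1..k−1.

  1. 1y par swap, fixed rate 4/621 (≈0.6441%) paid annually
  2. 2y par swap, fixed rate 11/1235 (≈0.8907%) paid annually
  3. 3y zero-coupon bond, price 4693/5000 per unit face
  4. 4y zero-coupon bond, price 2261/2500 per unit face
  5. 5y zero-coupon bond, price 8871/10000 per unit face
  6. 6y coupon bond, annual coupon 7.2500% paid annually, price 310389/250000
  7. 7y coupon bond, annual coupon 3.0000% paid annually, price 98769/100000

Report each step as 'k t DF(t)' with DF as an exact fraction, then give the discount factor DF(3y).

1 1 621/625
2 2 614/625
3 3 4693/5000
4 4 2261/2500
5 5 8871/10000
6 6 1679/2000
7 7 3987/5000
DF(3y) = 4693/5000 ≈ 0.938600

step 1 [1y] swap r/1=4/621: DF=(1 − 4/621·(0))/(1+4/621) = 621/625 ≈ 0.993600
step 2 [2y] swap r/1=11/1235: DF=(1 − 11/1235·(0.993600))/(1+11/1235) = 614/625 ≈ 0.982400
step 3 [3y] zero: DF = P = 4693/5000 ≈ 0.938600
step 4 [4y] zero: DF = P = 2261/2500 ≈ 0.904400
step 5 [5y] zero: DF = P = 8871/10000 ≈ 0.887100
step 6 [6y] bond c/1=29/400: DF=(310389/250000 − 29/400·(0.993600+0.982400+0.938600+0.904400+0.887100))/(1+29/400) = 1679/2000 ≈ 0.839500
step 7 [7y] bond c/1=3/100: DF=(98769/100000 − 3/100·(0.993600+0.982400+0.938600+0.904400+0.887100+0.839500))/(1+3/100) = 3987/5000 ≈ 0.797400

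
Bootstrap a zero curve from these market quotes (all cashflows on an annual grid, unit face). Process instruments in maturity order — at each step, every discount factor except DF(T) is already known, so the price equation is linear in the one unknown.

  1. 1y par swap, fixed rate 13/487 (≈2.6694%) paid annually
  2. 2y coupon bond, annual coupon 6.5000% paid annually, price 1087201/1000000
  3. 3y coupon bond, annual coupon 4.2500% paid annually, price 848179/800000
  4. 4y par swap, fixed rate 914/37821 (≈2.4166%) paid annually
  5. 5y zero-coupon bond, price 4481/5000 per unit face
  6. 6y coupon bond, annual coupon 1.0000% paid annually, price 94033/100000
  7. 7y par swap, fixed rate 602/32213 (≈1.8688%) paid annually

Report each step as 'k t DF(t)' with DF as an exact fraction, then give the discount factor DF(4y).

1 1 487/500
2 2 4807/5000
3 3 9381/10000
4 4 4543/5000
5 5 4481/5000
6 6 8847/10000
7 7 2199/2500
DF(4y) = 4543/5000 ≈ 0.908600

step 1 [1y] swap r/1=13/487: DF=(1 − 13/487·(0))/(1+13/487) = 487/500 ≈ 0.974000
step 2 [2y] bond c/1=13/200: DF=(1087201/1000000 − 13/200·(0.974000))/(1+13/200) = 4807/5000 ≈ 0.961400
step 3 [3y] bond c/1=17/400: DF=(848179/800000 − 17/400·(0.974000+0.961400))/(1+17/400) = 9381/10000 ≈ 0.938100
step 4 [4y] swap r/1=914/37821: DF=(1 − 914/37821·(0.974000+0.961400+0.938100))/(1+914/37821) = 4543/5000 ≈ 0.908600
step 5 [5y] zero: DF = P = 4481/5000 ≈ 0.896200
step 6 [6y] bond c/1=1/100: DF=(94033/100000 − 1/100·(0.974000+0.961400+0.938100+0.908600+0.896200))/(1+1/100) = 8847/10000 ≈ 0.884700
step 7 [7y] swap r/1=602/32213: DF=(1 − 602/32213·(0.974000+0.961400+0.938100+0.908600+0.896200+0.884700))/(1+602/32213) = 2199/2500 ≈ 0.879600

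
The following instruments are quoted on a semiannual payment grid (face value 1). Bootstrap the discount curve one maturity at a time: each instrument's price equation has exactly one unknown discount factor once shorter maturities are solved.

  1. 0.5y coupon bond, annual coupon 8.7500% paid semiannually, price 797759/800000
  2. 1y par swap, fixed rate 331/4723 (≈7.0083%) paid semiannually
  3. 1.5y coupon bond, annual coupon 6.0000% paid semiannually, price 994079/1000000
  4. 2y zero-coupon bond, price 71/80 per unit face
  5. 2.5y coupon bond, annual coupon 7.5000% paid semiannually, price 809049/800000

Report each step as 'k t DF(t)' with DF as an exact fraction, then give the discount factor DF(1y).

step 1 [0.5y] bond c/2=7/160: DF=(797759/800000 − 7/160·(0))/(1+7/160) = 4777/5000 ≈ 0.955400
step 2 [1y] swap r/2=331/9446: DF=(1 − 331/9446·(0.955400))/(1+331/9446) = 4669/5000 ≈ 0.933800
step 3 [1.5y] bond c/2=3/100: DF=(994079/1000000 − 3/100·(0.955400+0.933800))/(1+3/100) = 9101/10000 ≈ 0.910100
step 4 [2y] zero: DF = P = 71/80 ≈ 0.887500
step 5 [2.5y] bond c/2=3/80: DF=(809049/800000 − 3/80·(0.955400+0.933800+0.910100+0.887500))/(1+3/80) = 1683/2000 ≈ 0.841500

1 1/2 4777/5000
2 1 4669/5000
3 3/2 9101/10000
4 2 71/80
5 5/2 1683/2000
DF(1y) = 4669/5000 ≈ 0.933800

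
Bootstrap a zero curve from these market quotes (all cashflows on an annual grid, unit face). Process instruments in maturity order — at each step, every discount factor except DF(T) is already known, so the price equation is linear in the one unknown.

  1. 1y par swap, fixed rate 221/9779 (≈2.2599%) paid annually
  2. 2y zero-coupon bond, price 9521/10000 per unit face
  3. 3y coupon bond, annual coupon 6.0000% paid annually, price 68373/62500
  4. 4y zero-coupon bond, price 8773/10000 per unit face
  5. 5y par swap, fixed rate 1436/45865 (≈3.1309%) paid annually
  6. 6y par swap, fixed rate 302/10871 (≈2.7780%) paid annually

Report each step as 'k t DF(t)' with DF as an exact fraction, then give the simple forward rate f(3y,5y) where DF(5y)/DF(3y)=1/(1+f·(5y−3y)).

1 1 9779/10000
2 2 9521/10000
3 3 2307/2500
4 4 8773/10000
5 5 2141/2500
6 6 849/1000
f(3y,5y) = ((2307/2500)/(2141/2500) − 1)/(2) = 83/2141 ≈ 3.8767%

step 1 [1y] swap r/1=221/9779: DF=(1 − 221/9779·(0))/(1+221/9779) = 9779/10000 ≈ 0.977900
step 2 [2y] zero: DF = P = 9521/10000 ≈ 0.952100
step 3 [3y] bond c/1=3/50: DF=(68373/62500 − 3/50·(0.977900+0.952100))/(1+3/50) = 2307/2500 ≈ 0.922800
step 4 [4y] zero: DF = P = 8773/10000 ≈ 0.877300
step 5 [5y] swap r/1=1436/45865: DF=(1 − 1436/45865·(0.977900+0.952100+0.922800+0.877300))/(1+1436/45865) = 2141/2500 ≈ 0.856400
step 6 [6y] swap r/1=302/10871: DF=(1 − 302/10871·(0.977900+0.952100+0.922800+0.877300+0.856400))/(1+302/10871) = 849/1000 ≈ 0.849000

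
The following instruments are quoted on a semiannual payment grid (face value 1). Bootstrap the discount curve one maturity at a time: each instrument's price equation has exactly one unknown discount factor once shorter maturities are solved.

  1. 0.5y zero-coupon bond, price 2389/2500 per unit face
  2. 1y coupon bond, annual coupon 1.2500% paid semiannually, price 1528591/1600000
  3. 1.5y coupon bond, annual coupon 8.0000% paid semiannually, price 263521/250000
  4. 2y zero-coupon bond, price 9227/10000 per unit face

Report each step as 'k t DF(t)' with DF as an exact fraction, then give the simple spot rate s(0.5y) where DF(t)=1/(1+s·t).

1 1/2 2389/2500
2 1 1887/2000
3 3/2 1881/2000
4 2 9227/10000
s(0.5y) = (1/(2389/2500) − 1)/(1/2) = 222/2389 ≈ 9.2926%

step 1 [0.5y] zero: DF = P = 2389/2500 ≈ 0.955600
step 2 [1y] bond c/2=1/160: DF=(1528591/1600000 − 1/160·(0.955600))/(1+1/160) = 1887/2000 ≈ 0.943500
step 3 [1.5y] bond c/2=1/25: DF=(263521/250000 − 1/25·(0.955600+0.943500))/(1+1/25) = 1881/2000 ≈ 0.940500
step 4 [2y] zero: DF = P = 9227/10000 ≈ 0.922700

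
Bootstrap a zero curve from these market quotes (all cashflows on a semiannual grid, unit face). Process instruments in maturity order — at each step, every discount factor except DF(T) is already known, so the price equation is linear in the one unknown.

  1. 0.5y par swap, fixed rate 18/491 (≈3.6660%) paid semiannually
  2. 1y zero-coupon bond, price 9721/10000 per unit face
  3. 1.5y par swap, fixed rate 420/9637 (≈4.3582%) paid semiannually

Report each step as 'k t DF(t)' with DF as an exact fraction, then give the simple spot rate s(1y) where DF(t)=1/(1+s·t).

1 1/2 491/500
2 1 9721/10000
3 3/2 937/1000
s(1y) = (1/(9721/10000) − 1)/(1) = 279/9721 ≈ 2.8701%

step 1 [0.5y] swap r/2=9/491: DF=(1 − 9/491·(0))/(1+9/491) = 491/500 ≈ 0.982000
step 2 [1y] zero: DF = P = 9721/10000 ≈ 0.972100
step 3 [1.5y] swap r/2=210/9637: DF=(1 − 210/9637·(0.982000+0.972100))/(1+210/9637) = 937/1000 ≈ 0.937000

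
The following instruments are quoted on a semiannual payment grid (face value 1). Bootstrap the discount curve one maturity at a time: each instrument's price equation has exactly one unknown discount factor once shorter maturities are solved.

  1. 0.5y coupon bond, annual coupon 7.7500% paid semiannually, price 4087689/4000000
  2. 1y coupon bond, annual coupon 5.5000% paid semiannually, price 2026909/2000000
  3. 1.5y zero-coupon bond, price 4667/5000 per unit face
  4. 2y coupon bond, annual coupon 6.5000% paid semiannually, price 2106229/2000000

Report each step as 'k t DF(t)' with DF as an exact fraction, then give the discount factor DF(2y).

1 1/2 4919/5000
2 1 24/25
3 3/2 4667/5000
4 2 4647/5000
DF(2y) = 4647/5000 ≈ 0.929400

step 1 [0.5y] bond c/2=31/800: DF=(4087689/4000000 − 31/800·(0))/(1+31/800) = 4919/5000 ≈ 0.983800
step 2 [1y] bond c/2=11/400: DF=(2026909/2000000 − 11/400·(0.983800))/(1+11/400) = 24/25 ≈ 0.960000
step 3 [1.5y] zero: DF = P = 4667/5000 ≈ 0.933400
step 4 [2y] bond c/2=13/400: DF=(2106229/2000000 − 13/400·(0.983800+0.960000+0.933400))/(1+13/400) = 4647/5000 ≈ 0.929400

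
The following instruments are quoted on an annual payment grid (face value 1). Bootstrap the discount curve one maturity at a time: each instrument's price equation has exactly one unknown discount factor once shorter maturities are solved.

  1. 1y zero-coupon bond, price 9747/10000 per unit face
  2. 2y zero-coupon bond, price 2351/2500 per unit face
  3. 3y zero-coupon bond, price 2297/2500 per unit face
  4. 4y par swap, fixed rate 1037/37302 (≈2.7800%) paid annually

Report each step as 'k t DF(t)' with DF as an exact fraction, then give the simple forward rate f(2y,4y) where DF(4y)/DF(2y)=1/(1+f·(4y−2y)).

1 1 9747/10000
2 2 2351/2500
3 3 2297/2500
4 4 8963/10000
f(2y,4y) = ((2351/2500)/(8963/10000) − 1)/(2) = 441/17926 ≈ 2.4601%

step 1 [1y] zero: DF = P = 9747/10000 ≈ 0.974700
step 2 [2y] zero: DF = P = 2351/2500 ≈ 0.940400
step 3 [3y] zero: DF = P = 2297/2500 ≈ 0.918800
step 4 [4y] swap r/1=1037/37302: DF=(1 − 1037/37302·(0.974700+0.940400+0.918800))/(1+1037/37302) = 8963/10000 ≈ 0.896300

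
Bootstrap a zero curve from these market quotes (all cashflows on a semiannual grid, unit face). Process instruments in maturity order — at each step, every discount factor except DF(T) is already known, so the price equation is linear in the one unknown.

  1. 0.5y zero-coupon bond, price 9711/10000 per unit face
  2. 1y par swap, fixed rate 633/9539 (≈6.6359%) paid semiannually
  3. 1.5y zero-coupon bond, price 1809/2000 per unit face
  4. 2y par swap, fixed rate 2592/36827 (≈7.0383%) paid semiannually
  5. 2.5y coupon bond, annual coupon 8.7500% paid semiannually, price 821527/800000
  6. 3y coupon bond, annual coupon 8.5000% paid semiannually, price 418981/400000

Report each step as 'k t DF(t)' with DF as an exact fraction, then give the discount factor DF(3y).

1 1/2 9711/10000
2 1 9367/10000
3 3/2 1809/2000
4 2 544/625
5 5/2 1659/2000
6 3 513/625
DF(3y) = 513/625 ≈ 0.820800

step 1 [0.5y] zero: DF = P = 9711/10000 ≈ 0.971100
step 2 [1y] swap r/2=633/19078: DF=(1 − 633/19078·(0.971100))/(1+633/19078) = 9367/10000 ≈ 0.936700
step 3 [1.5y] zero: DF = P = 1809/2000 ≈ 0.904500
step 4 [2y] swap r/2=1296/36827: DF=(1 − 1296/36827·(0.971100+0.936700+0.904500))/(1+1296/36827) = 544/625 ≈ 0.870400
step 5 [2.5y] bond c/2=7/160: DF=(821527/800000 − 7/160·(0.971100+0.936700+0.904500+0.870400))/(1+7/160) = 1659/2000 ≈ 0.829500
step 6 [3y] bond c/2=17/400: DF=(418981/400000 − 17/400·(0.971100+0.936700+0.904500+0.870400+0.829500))/(1+17/400) = 513/625 ≈ 0.820800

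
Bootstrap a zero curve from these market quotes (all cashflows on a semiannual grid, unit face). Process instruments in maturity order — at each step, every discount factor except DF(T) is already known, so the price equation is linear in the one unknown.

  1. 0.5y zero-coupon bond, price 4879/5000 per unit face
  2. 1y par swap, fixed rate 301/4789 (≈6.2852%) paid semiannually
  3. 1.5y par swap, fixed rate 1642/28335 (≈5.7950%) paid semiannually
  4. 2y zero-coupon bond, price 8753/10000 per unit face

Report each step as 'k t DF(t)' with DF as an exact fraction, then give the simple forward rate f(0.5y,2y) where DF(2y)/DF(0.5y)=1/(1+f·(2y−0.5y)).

step 1 [0.5y] zero: DF = P = 4879/5000 ≈ 0.975800
step 2 [1y] swap r/2=301/9578: DF=(1 − 301/9578·(0.975800))/(1+301/9578) = 4699/5000 ≈ 0.939800
step 3 [1.5y] swap r/2=821/28335: DF=(1 − 821/28335·(0.975800+0.939800))/(1+821/28335) = 9179/10000 ≈ 0.917900
step 4 [2y] zero: DF = P = 8753/10000 ≈ 0.875300

1 1/2 4879/5000
2 1 4699/5000
3 3/2 9179/10000
4 2 8753/10000
f(0.5y,2y) = ((4879/5000)/(8753/10000) − 1)/(3/2) = 670/8753 ≈ 7.6545%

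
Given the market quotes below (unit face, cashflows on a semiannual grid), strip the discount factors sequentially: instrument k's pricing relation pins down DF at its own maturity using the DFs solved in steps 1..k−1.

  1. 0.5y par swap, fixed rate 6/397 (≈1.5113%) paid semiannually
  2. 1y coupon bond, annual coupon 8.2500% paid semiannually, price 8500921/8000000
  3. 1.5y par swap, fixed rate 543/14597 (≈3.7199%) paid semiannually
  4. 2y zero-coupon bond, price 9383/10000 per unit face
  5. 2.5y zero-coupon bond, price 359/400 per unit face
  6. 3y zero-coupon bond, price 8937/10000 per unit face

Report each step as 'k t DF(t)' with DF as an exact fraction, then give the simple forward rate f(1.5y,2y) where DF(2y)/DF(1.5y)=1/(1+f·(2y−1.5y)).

1 1/2 397/400
2 1 2453/2500
3 3/2 9457/10000
4 2 9383/10000
5 5/2 359/400
6 3 8937/10000
f(1.5y,2y) = ((9457/10000)/(9383/10000) − 1)/(1/2) = 148/9383 ≈ 1.5773%

step 1 [0.5y] swap r/2=3/397: DF=(1 − 3/397·(0))/(1+3/397) = 397/400 ≈ 0.992500
step 2 [1y] bond c/2=33/800: DF=(8500921/8000000 − 33/800·(0.992500))/(1+33/800) = 2453/2500 ≈ 0.981200
step 3 [1.5y] swap r/2=543/29194: DF=(1 − 543/29194·(0.992500+0.981200))/(1+543/29194) = 9457/10000 ≈ 0.945700
step 4 [2y] zero: DF = P = 9383/10000 ≈ 0.938300
step 5 [2.5y] zero: DF = P = 359/400 ≈ 0.897500
step 6 [3y] zero: DF = P = 8937/10000 ≈ 0.893700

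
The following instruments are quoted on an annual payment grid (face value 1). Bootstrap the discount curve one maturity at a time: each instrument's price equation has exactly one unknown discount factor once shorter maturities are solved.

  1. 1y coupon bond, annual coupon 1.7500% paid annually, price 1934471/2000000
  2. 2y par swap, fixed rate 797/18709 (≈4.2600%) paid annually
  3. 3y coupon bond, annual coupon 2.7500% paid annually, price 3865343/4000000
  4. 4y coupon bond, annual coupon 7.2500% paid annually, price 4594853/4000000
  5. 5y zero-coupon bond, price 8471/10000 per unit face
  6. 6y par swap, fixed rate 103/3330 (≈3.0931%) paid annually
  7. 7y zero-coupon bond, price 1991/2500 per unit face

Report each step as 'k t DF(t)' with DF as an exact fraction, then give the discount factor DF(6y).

step 1 [1y] bond c/1=7/400: DF=(1934471/2000000 − 7/400·(0))/(1+7/400) = 4753/5000 ≈ 0.950600
step 2 [2y] swap r/1=797/18709: DF=(1 − 797/18709·(0.950600))/(1+797/18709) = 9203/10000 ≈ 0.920300
step 3 [3y] bond c/1=11/400: DF=(3865343/4000000 − 11/400·(0.950600+0.920300))/(1+11/400) = 1113/1250 ≈ 0.890400
step 4 [4y] bond c/1=29/400: DF=(4594853/4000000 − 29/400·(0.950600+0.920300+0.890400))/(1+29/400) = 2211/2500 ≈ 0.884400
step 5 [5y] zero: DF = P = 8471/10000 ≈ 0.847100
step 6 [6y] swap r/1=103/3330: DF=(1 − 103/3330·(0.950600+0.920300+0.890400+0.884400+0.847100))/(1+103/3330) = 522/625 ≈ 0.835200
step 7 [7y] zero: DF = P = 1991/2500 ≈ 0.796400

1 1 4753/5000
2 2 9203/10000
3 3 1113/1250
4 4 2211/2500
5 5 8471/10000
6 6 522/625
7 7 1991/2500
DF(6y) = 522/625 ≈ 0.835200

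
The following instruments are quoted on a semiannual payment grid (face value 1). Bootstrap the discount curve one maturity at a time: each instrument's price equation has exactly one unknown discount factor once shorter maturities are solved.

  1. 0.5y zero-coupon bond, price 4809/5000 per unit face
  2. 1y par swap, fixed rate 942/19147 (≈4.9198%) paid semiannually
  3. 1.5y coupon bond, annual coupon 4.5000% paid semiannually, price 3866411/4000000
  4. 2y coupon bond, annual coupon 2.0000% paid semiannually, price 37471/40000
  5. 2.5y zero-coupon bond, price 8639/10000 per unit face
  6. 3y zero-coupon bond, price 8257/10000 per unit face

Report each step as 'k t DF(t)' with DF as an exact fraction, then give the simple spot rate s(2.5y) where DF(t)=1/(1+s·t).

1 1/2 4809/5000
2 1 9529/10000
3 3/2 1129/1250
4 2 2249/2500
5 5/2 8639/10000
6 3 8257/10000
s(2.5y) = (1/(8639/10000) − 1)/(5/2) = 2722/43195 ≈ 6.3017%

step 1 [0.5y] zero: DF = P = 4809/5000 ≈ 0.961800
step 2 [1y] swap r/2=471/19147: DF=(1 − 471/19147·(0.961800))/(1+471/19147) = 9529/10000 ≈ 0.952900
step 3 [1.5y] bond c/2=9/400: DF=(3866411/4000000 − 9/400·(0.961800+0.952900))/(1+9/400) = 1129/1250 ≈ 0.903200
step 4 [2y] bond c/2=1/100: DF=(37471/40000 − 1/100·(0.961800+0.952900+0.903200))/(1+1/100) = 2249/2500 ≈ 0.899600
step 5 [2.5y] zero: DF = P = 8639/10000 ≈ 0.863900
step 6 [3y] zero: DF = P = 8257/10000 ≈ 0.825700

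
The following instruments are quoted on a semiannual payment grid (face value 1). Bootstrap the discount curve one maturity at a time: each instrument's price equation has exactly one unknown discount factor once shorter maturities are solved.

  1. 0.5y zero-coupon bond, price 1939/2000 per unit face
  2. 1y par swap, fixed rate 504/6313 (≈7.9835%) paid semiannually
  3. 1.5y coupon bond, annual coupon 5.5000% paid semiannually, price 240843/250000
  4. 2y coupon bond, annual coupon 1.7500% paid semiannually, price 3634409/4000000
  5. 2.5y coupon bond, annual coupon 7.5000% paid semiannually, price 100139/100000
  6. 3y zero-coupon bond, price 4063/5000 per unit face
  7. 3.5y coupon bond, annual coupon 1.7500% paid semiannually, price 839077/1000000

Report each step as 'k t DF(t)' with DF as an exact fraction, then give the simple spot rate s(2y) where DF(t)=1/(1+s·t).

1 1/2 1939/2000
2 1 2311/2500
3 3/2 8869/10000
4 2 4383/5000
5 5/2 833/1000
6 3 4063/5000
7 7/2 3929/5000
s(2y) = (1/(4383/5000) − 1)/(2) = 617/8766 ≈ 7.0386%

step 1 [0.5y] zero: DF = P = 1939/2000 ≈ 0.969500
step 2 [1y] swap r/2=252/6313: DF=(1 − 252/6313·(0.969500))/(1+252/6313) = 2311/2500 ≈ 0.924400
step 3 [1.5y] bond c/2=11/400: DF=(240843/250000 − 11/400·(0.969500+0.924400))/(1+11/400) = 8869/10000 ≈ 0.886900
step 4 [2y] bond c/2=7/800: DF=(3634409/4000000 − 7/800·(0.969500+0.924400+0.886900))/(1+7/800) = 4383/5000 ≈ 0.876600
step 5 [2.5y] bond c/2=3/80: DF=(100139/100000 − 3/80·(0.969500+0.924400+0.886900+0.876600))/(1+3/80) = 833/1000 ≈ 0.833000
step 6 [3y] zero: DF = P = 4063/5000 ≈ 0.812600
step 7 [3.5y] bond c/2=7/800: DF=(839077/1000000 − 7/800·(0.969500+0.924400+0.886900+0.876600+0.833000+0.812600))/(1+7/800) = 3929/5000 ≈ 0.785800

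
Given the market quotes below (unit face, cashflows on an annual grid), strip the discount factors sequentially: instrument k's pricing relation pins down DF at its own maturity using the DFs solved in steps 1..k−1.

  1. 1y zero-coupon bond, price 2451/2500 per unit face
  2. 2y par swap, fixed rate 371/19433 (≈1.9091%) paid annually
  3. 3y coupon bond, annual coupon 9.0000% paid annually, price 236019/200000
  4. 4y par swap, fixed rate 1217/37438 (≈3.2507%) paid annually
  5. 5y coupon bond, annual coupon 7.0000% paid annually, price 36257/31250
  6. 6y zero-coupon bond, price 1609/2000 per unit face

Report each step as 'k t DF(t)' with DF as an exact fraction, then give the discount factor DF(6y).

1 1 2451/2500
2 2 9629/10000
3 3 4611/5000
4 4 8783/10000
5 5 4197/5000
6 6 1609/2000
DF(6y) = 1609/2000 ≈ 0.804500

step 1 [1y] zero: DF = P = 2451/2500 ≈ 0.980400
step 2 [2y] swap r/1=371/19433: DF=(1 − 371/19433·(0.980400))/(1+371/19433) = 9629/10000 ≈ 0.962900
step 3 [3y] bond c/1=9/100: DF=(236019/200000 − 9/100·(0.980400+0.962900))/(1+9/100) = 4611/5000 ≈ 0.922200
step 4 [4y] swap r/1=1217/37438: DF=(1 − 1217/37438·(0.980400+0.962900+0.922200))/(1+1217/37438) = 8783/10000 ≈ 0.878300
step 5 [5y] bond c/1=7/100: DF=(36257/31250 − 7/100·(0.980400+0.962900+0.922200+0.878300))/(1+7/100) = 4197/5000 ≈ 0.839400
step 6 [6y] zero: DF = P = 1609/2000 ≈ 0.804500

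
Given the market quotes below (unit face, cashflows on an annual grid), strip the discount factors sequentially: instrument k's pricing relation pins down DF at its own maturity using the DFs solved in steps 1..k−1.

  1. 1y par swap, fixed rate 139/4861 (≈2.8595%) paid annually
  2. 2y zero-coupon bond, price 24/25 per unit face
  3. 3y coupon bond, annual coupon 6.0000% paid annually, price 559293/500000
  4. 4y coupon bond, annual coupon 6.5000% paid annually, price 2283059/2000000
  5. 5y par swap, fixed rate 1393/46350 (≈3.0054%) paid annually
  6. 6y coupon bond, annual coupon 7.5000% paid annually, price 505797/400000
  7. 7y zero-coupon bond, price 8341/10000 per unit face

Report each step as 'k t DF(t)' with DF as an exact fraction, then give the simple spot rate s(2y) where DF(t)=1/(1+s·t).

1 1 4861/5000
2 2 24/25
3 3 9459/10000
4 4 4481/5000
5 5 8607/10000
6 6 8529/10000
7 7 8341/10000
s(2y) = (1/(24/25) − 1)/(2) = 1/48 ≈ 2.0833%

step 1 [1y] swap r/1=139/4861: DF=(1 − 139/4861·(0))/(1+139/4861) = 4861/5000 ≈ 0.972200
step 2 [2y] zero: DF = P = 24/25 ≈ 0.960000
step 3 [3y] bond c/1=3/50: DF=(559293/500000 − 3/50·(0.972200+0.960000))/(1+3/50) = 9459/10000 ≈ 0.945900
step 4 [4y] bond c/1=13/200: DF=(2283059/2000000 − 13/200·(0.972200+0.960000+0.945900))/(1+13/200) = 4481/5000 ≈ 0.896200
step 5 [5y] swap r/1=1393/46350: DF=(1 − 1393/46350·(0.972200+0.960000+0.945900+0.896200))/(1+1393/46350) = 8607/10000 ≈ 0.860700
step 6 [6y] bond c/1=3/40: DF=(505797/400000 − 3/40·(0.972200+0.960000+0.945900+0.896200+0.860700))/(1+3/40) = 8529/10000 ≈ 0.852900
step 7 [7y] zero: DF = P = 8341/10000 ≈ 0.834100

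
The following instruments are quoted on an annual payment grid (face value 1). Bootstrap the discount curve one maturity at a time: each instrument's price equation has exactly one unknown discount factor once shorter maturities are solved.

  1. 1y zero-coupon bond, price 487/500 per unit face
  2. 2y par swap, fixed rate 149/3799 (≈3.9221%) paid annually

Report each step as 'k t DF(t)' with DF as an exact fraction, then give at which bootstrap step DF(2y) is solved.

1 1 487/500
2 2 1851/2000
DF(2y) is solved at step 2

step 1 [1y] zero: DF = P = 487/500 ≈ 0.974000
step 2 [2y] swap r/1=149/3799: DF=(1 − 149/3799·(0.974000))/(1+149/3799) = 1851/2000 ≈ 0.925500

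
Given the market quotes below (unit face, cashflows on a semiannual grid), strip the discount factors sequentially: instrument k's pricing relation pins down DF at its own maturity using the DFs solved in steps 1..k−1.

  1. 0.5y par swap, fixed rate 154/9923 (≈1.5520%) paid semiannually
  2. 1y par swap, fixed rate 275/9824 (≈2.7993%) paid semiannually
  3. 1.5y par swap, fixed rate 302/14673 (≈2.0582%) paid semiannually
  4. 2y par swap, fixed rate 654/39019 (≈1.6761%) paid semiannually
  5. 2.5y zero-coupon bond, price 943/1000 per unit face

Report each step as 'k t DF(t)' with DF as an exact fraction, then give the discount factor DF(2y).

step 1 [0.5y] swap r/2=77/9923: DF=(1 − 77/9923·(0))/(1+77/9923) = 9923/10000 ≈ 0.992300
step 2 [1y] swap r/2=275/19648: DF=(1 − 275/19648·(0.992300))/(1+275/19648) = 389/400 ≈ 0.972500
step 3 [1.5y] swap r/2=151/14673: DF=(1 − 151/14673·(0.992300+0.972500))/(1+151/14673) = 4849/5000 ≈ 0.969800
step 4 [2y] swap r/2=327/39019: DF=(1 − 327/39019·(0.992300+0.972500+0.969800))/(1+327/39019) = 9673/10000 ≈ 0.967300
step 5 [2.5y] zero: DF = P = 943/1000 ≈ 0.943000

1 1/2 9923/10000
2 1 389/400
3 3/2 4849/5000
4 2 9673/10000
5 5/2 943/1000
DF(2y) = 9673/10000 ≈ 0.967300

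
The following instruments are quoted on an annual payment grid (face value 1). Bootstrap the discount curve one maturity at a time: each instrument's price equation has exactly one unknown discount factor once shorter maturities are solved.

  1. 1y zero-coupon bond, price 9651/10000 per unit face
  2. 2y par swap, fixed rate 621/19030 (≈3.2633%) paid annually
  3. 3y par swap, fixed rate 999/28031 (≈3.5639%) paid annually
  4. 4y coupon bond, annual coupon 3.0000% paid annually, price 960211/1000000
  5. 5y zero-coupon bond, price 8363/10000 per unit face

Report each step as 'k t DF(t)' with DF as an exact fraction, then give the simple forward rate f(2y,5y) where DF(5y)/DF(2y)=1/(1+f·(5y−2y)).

step 1 [1y] zero: DF = P = 9651/10000 ≈ 0.965100
step 2 [2y] swap r/1=621/19030: DF=(1 − 621/19030·(0.965100))/(1+621/19030) = 9379/10000 ≈ 0.937900
step 3 [3y] swap r/1=999/28031: DF=(1 − 999/28031·(0.965100+0.937900))/(1+999/28031) = 9001/10000 ≈ 0.900100
step 4 [4y] bond c/1=3/100: DF=(960211/1000000 − 3/100·(0.965100+0.937900+0.900100))/(1+3/100) = 4253/5000 ≈ 0.850600
step 5 [5y] zero: DF = P = 8363/10000 ≈ 0.836300

1 1 9651/10000
2 2 9379/10000
3 3 9001/10000
4 4 4253/5000
5 5 8363/10000
f(2y,5y) = ((9379/10000)/(8363/10000) − 1)/(3) = 1016/25089 ≈ 4.0496%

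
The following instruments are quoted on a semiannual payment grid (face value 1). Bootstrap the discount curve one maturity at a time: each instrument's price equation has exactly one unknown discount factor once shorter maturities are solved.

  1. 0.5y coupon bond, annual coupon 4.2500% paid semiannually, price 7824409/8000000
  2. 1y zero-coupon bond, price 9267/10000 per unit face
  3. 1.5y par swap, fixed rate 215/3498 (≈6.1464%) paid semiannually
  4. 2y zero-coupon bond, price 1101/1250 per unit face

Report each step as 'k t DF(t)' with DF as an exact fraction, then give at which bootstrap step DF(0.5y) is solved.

step 1 [0.5y] bond c/2=17/800: DF=(7824409/8000000 − 17/800·(0))/(1+17/800) = 9577/10000 ≈ 0.957700
step 2 [1y] zero: DF = P = 9267/10000 ≈ 0.926700
step 3 [1.5y] swap r/2=215/6996: DF=(1 − 215/6996·(0.957700+0.926700))/(1+215/6996) = 457/500 ≈ 0.914000
step 4 [2y] zero: DF = P = 1101/1250 ≈ 0.880800

1 1/2 9577/10000
2 1 9267/10000
3 3/2 457/500
4 2 1101/1250
DF(0.5y) is solved at step 1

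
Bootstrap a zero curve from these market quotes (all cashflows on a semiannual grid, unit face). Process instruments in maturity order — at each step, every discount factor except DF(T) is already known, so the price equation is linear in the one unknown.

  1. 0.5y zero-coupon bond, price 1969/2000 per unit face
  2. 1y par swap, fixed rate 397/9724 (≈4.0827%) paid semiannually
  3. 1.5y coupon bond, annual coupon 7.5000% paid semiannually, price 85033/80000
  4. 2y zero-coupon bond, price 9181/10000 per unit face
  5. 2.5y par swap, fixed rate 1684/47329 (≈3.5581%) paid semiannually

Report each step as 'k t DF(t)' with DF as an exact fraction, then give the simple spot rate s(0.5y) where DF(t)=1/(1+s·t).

1 1/2 1969/2000
2 1 9603/10000
3 3/2 4771/5000
4 2 9181/10000
5 5/2 4579/5000
s(0.5y) = (1/(1969/2000) − 1)/(1/2) = 62/1969 ≈ 3.1488%

step 1 [0.5y] zero: DF = P = 1969/2000 ≈ 0.984500
step 2 [1y] swap r/2=397/19448: DF=(1 − 397/19448·(0.984500))/(1+397/19448) = 9603/10000 ≈ 0.960300
step 3 [1.5y] bond c/2=3/80: DF=(85033/80000 − 3/80·(0.984500+0.960300))/(1+3/80) = 4771/5000 ≈ 0.954200
step 4 [2y] zero: DF = P = 9181/10000 ≈ 0.918100
step 5 [2.5y] swap r/2=842/47329: DF=(1 − 842/47329·(0.984500+0.960300+0.954200+0.918100))/(1+842/47329) = 4579/5000 ≈ 0.915800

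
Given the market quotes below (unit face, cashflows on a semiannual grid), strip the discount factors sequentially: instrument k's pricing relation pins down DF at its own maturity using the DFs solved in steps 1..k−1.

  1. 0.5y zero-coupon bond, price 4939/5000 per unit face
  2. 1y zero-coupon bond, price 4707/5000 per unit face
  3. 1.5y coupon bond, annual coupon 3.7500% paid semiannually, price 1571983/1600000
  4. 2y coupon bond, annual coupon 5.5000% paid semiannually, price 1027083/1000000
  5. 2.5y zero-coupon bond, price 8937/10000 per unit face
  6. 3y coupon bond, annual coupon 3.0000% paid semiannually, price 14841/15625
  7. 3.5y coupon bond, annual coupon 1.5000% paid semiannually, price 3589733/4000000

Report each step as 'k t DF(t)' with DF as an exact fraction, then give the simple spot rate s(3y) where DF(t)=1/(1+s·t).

step 1 [0.5y] zero: DF = P = 4939/5000 ≈ 0.987800
step 2 [1y] zero: DF = P = 4707/5000 ≈ 0.941400
step 3 [1.5y] bond c/2=3/160: DF=(1571983/1600000 − 3/160·(0.987800+0.941400))/(1+3/160) = 9289/10000 ≈ 0.928900
step 4 [2y] bond c/2=11/400: DF=(1027083/1000000 − 11/400·(0.987800+0.941400+0.928900))/(1+11/400) = 9231/10000 ≈ 0.923100
step 5 [2.5y] zero: DF = P = 8937/10000 ≈ 0.893700
step 6 [3y] bond c/2=3/200: DF=(14841/15625 − 3/200·(0.987800+0.941400+0.928900+0.923100+0.893700))/(1+3/200) = 8667/10000 ≈ 0.866700
step 7 [3.5y] bond c/2=3/400: DF=(3589733/4000000 − 3/400·(0.987800+0.941400+0.928900+0.923100+0.893700+0.866700))/(1+3/400) = 1699/2000 ≈ 0.849500

1 1/2 4939/5000
2 1 4707/5000
3 3/2 9289/10000
4 2 9231/10000
5 5/2 8937/10000
6 3 8667/10000
7 7/2 1699/2000
s(3y) = (1/(8667/10000) − 1)/(3) = 1333/26001 ≈ 5.1267%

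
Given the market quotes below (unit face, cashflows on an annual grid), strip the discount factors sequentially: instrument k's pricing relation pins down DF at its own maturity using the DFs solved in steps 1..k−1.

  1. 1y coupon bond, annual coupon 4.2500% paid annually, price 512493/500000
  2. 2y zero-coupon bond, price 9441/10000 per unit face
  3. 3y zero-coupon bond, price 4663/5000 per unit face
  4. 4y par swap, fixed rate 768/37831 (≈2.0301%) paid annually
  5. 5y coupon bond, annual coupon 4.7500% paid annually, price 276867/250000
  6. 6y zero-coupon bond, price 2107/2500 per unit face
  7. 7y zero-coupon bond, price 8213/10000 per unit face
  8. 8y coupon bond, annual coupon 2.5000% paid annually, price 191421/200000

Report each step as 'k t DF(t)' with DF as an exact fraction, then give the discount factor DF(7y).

step 1 [1y] bond c/1=17/400: DF=(512493/500000 − 17/400·(0))/(1+17/400) = 1229/1250 ≈ 0.983200
step 2 [2y] zero: DF = P = 9441/10000 ≈ 0.944100
step 3 [3y] zero: DF = P = 4663/5000 ≈ 0.932600
step 4 [4y] swap r/1=768/37831: DF=(1 − 768/37831·(0.983200+0.944100+0.932600))/(1+768/37831) = 577/625 ≈ 0.923200
step 5 [5y] bond c/1=19/400: DF=(276867/250000 − 19/400·(0.983200+0.944100+0.932600+0.923200))/(1+19/400) = 8857/10000 ≈ 0.885700
step 6 [6y] zero: DF = P = 2107/2500 ≈ 0.842800
step 7 [7y] zero: DF = P = 8213/10000 ≈ 0.821300
step 8 [8y] bond c/1=1/40: DF=(191421/200000 − 1/40·(0.983200+0.944100+0.932600+0.923200+0.885700+0.842800+0.821300))/(1+1/40) = 7793/10000 ≈ 0.779300

1 1 1229/1250
2 2 9441/10000
3 3 4663/5000
4 4 577/625
5 5 8857/10000
6 6 2107/2500
7 7 8213/10000
8 8 7793/10000
DF(7y) = 8213/10000 ≈ 0.821300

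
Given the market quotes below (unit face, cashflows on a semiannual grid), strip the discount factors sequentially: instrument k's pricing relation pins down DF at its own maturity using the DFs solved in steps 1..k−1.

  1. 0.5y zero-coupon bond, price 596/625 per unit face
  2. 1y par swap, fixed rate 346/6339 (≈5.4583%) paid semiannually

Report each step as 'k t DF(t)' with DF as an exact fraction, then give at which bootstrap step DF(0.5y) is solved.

step 1 [0.5y] zero: DF = P = 596/625 ≈ 0.953600
step 2 [1y] swap r/2=173/6339: DF=(1 − 173/6339·(0.953600))/(1+173/6339) = 9481/10000 ≈ 0.948100

1 1/2 596/625
2 1 9481/10000
DF(0.5y) is solved at step 1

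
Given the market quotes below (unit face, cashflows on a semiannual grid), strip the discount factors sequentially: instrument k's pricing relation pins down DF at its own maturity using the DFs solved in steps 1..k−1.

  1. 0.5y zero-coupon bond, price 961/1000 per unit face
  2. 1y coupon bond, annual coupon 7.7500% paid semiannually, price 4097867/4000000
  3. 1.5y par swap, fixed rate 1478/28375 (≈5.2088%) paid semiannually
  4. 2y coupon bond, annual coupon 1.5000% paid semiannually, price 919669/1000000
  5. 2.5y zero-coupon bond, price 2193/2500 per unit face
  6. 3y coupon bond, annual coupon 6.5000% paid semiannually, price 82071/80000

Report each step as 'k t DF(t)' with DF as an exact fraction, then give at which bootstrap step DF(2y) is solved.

1 1/2 961/1000
2 1 594/625
3 3/2 9261/10000
4 2 8917/10000
5 5/2 2193/2500
6 3 4243/5000
DF(2y) is solved at step 4

step 1 [0.5y] zero: DF = P = 961/1000 ≈ 0.961000
step 2 [1y] bond c/2=31/800: DF=(4097867/4000000 − 31/800·(0.961000))/(1+31/800) = 594/625 ≈ 0.950400
step 3 [1.5y] swap r/2=739/28375: DF=(1 − 739/28375·(0.961000+0.950400))/(1+739/28375) = 9261/10000 ≈ 0.926100
step 4 [2y] bond c/2=3/400: DF=(919669/1000000 − 3/400·(0.961000+0.950400+0.926100))/(1+3/400) = 8917/10000 ≈ 0.891700
step 5 [2.5y] zero: DF = P = 2193/2500 ≈ 0.877200
step 6 [3y] bond c/2=13/400: DF=(82071/80000 − 13/400·(0.961000+0.950400+0.926100+0.891700+0.877200))/(1+13/400) = 4243/5000 ≈ 0.848600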